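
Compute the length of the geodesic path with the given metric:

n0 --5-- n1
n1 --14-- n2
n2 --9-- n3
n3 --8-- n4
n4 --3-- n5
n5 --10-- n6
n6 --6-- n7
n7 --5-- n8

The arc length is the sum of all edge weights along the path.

Arc length = 5 + 14 + 9 + 8 + 3 + 10 + 6 + 5 = 60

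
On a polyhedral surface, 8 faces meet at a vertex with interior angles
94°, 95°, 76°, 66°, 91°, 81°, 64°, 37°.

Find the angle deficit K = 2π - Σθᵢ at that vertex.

Sum of angles = 604°. K = 360° - 604° = -244° = -61π/45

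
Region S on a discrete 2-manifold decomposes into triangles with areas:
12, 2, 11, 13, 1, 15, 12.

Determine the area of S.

12 + 2 + 11 + 13 + 1 + 15 + 12 = 66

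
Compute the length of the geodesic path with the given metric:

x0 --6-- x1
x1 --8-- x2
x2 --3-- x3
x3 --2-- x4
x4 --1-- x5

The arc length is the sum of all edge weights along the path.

Arc length = 6 + 8 + 3 + 2 + 1 = 20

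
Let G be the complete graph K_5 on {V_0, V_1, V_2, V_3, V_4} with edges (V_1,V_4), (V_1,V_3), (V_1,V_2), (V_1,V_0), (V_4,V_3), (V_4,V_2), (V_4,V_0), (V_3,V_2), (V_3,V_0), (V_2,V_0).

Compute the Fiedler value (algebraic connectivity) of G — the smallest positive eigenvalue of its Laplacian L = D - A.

For the complete graph K_n, L = nI − J (J = all-ones matrix). J has eigenvalues n (once, eigenvector 𝟙) and 0 (multiplicity n−1), so L has eigenvalues 0 (once) and n (multiplicity n−1). Here n = 5: eigenvalue 0 once and 5 with multiplicity 4.
Laplacian eigenvalues: [0.0, 5.0, 5.0, 5.0, 5.0]. Algebraic connectivity (smallest non-zero eigenvalue) = 5.0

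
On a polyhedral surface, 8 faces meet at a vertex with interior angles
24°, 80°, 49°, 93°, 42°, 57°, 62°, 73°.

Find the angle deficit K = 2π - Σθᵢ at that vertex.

Sum of angles = 480°. K = 360° - 480° = -120° = -2π/3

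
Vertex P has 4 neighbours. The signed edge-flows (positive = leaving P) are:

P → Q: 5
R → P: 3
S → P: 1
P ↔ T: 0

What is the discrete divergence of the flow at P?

Divergence = sum of outgoing flows = 5 + (-3) + (-1) + 0 = 1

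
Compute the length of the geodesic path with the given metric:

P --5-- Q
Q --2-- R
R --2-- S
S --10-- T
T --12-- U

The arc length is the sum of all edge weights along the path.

Arc length = 5 + 2 + 2 + 10 + 12 = 31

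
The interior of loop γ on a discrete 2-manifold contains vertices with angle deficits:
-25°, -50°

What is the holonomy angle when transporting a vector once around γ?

Holonomy = total enclosed curvature = (-25°) + (-50°) = -75°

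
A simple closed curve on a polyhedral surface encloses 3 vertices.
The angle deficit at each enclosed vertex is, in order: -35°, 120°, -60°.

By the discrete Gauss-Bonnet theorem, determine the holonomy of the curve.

Holonomy = total enclosed curvature = (-35°) + 120° + (-60°) = 25°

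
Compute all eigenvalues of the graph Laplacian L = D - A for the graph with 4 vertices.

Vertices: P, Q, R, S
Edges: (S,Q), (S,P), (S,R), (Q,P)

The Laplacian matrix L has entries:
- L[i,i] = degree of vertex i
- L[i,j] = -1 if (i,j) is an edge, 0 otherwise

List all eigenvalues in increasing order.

Degrees: deg(P) = 2, deg(Q) = 2, deg(R) = 1, deg(S) = 3.
L = D − A with rows/columns ordered (P, Q, R, S):
  [ 2, -1,  0, -1]
  [-1,  2,  0, -1]
  [ 0,  0,  1, -1]
  [-1, -1, -1,  3]
Characteristic polynomial: det(λI − L) = λ(λ − 1)(λ − 3)(λ − 4).
Roots: λ = 0; (λ − 1) = 0 ⇒ λ = 1; (λ − 3) = 0 ⇒ λ = 3; (λ − 4) = 0 ⇒ λ = 4.
(Check: the roots sum (with multiplicity) to 8, matching trace L = Σdeg = 2·4 = 8.)
Laplacian eigenvalues (increasing order): [0.0, 1.0, 3.0, 4.0]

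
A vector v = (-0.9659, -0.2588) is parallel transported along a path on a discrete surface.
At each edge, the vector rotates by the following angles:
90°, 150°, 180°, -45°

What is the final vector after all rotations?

Total rotation: 90° + 150° + 180° + (-45°) = 375° ≡ 15° (mod 360°). Final vector: (-0.8660, -0.5000)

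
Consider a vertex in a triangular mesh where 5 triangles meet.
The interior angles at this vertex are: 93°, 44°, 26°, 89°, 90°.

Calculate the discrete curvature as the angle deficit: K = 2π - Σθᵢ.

Sum of angles = 342°. K = 360° - 342° = 18° = π/10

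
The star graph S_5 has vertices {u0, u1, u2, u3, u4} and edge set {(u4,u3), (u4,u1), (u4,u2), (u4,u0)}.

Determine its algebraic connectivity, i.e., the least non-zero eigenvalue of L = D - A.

The star S_5 is the complete bipartite graph K_{1,4} (one hub of degree 4, 4 leaves of degree 1). The Laplacian spectrum of K_{p,q} is 0, p (multiplicity q−1), q (multiplicity p−1), p+q. With p = 1, q = 4: 0 once, 1 with multiplicity 3, and 5 once. (Check: trace L = sum of degrees = 8 = 3·1 + 5.)
Laplacian eigenvalues: [0.0, 1.0, 1.0, 1.0, 5.0]. Algebraic connectivity (smallest non-zero eigenvalue) = 1.0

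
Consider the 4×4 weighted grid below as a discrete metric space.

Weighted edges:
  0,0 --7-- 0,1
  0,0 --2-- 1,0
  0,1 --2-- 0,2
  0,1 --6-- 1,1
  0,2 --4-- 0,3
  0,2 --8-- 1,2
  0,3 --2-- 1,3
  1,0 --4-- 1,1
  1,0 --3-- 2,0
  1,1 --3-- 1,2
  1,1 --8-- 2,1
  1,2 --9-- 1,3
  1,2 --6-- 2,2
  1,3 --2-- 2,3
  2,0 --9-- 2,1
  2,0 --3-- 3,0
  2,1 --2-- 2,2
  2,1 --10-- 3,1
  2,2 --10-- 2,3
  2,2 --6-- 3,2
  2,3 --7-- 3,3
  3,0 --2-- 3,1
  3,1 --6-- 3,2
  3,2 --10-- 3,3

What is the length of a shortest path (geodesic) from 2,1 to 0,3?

Shortest path: 2,1 → 2,2 → 2,3 → 1,3 → 0,3, total weight = 16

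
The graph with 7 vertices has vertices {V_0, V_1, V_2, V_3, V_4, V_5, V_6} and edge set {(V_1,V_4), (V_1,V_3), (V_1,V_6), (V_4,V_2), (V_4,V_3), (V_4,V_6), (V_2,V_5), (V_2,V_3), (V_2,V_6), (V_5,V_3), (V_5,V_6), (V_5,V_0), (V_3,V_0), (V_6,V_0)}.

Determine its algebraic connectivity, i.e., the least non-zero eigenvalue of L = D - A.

Degrees: deg(V_0) = 3, deg(V_1) = 3, deg(V_2) = 4, deg(V_3) = 5, deg(V_4) = 4, deg(V_5) = 4, deg(V_6) = 5.
L = D − A with rows/columns ordered (V_0, V_1, V_2, V_3, V_4, V_5, V_6):
  [ 3,  0,  0, -1,  0, -1, -1]
  [ 0,  3,  0, -1, -1,  0, -1]
  [ 0,  0,  4, -1, -1, -1, -1]
  [-1, -1, -1,  5, -1, -1,  0]
  [ 0, -1, -1, -1,  4,  0, -1]
  [-1,  0, -1, -1,  0,  4, -1]
  [-1, -1, -1,  0, -1, -1,  5]
Characteristic polynomial: det(λI − L) = λ(λ² − 7λ + 11)(λ² − 9λ + 19)(λ − 5)(λ − 7).
Roots: λ = 0; (λ² − 7λ + 11) = 0 ⇒ λ = (7 ± √5)/2 ≈ 2.382, 4.618; (λ² − 9λ + 19) = 0 ⇒ λ = (9 ± √5)/2 ≈ 3.382, 5.618; (λ − 5) = 0 ⇒ λ = 5; (λ − 7) = 0 ⇒ λ = 7.
(Check: the roots sum (with multiplicity) to 28, matching trace L = Σdeg = 2·14 = 28.)
Laplacian eigenvalues: [0.0, 2.382, 3.382, 4.618, 5.0, 5.618, 7.0]. Algebraic connectivity (smallest non-zero eigenvalue) = 2.382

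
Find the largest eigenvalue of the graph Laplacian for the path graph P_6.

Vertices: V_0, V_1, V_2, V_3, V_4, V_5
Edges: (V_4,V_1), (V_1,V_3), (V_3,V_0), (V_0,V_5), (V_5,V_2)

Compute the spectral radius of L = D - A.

The path graph P_n has Laplacian eigenvalues λ_k = 2 − 2cos(kπ/n), k = 0, 1, …, n−1. Here n = 6:
k=0: 2 − 2cos(0) = 0.0; k=1: 2 − 2cos(π/6) = 0.2679; k=2: 2 − 2cos(π/3) = 1.0; k=3: 2 − 2cos(π/2) = 2.0; k=4: 2 − 2cos(2π/3) = 3.0; k=5: 2 − 2cos(5π/6) = 3.7321.
Laplacian eigenvalues: [0.0, 0.2679, 1.0, 2.0, 3.0, 3.7321]. Largest eigenvalue (spectral radius) = 3.7321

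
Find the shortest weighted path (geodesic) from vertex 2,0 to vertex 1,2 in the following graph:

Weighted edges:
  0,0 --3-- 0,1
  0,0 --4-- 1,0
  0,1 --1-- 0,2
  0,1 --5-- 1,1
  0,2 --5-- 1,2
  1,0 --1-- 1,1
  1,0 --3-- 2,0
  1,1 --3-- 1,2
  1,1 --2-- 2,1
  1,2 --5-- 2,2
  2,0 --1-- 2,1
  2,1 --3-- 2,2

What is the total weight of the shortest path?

Shortest path: 2,0 → 2,1 → 1,1 → 1,2, total weight = 6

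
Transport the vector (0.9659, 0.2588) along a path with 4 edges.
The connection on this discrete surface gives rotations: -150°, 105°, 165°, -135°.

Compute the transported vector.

Total rotation: (-150°) + 105° + 165° + (-135°) = -15°. Final vector: (1, 0)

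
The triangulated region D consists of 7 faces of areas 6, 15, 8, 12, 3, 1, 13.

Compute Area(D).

6 + 15 + 8 + 12 + 3 + 1 + 13 = 58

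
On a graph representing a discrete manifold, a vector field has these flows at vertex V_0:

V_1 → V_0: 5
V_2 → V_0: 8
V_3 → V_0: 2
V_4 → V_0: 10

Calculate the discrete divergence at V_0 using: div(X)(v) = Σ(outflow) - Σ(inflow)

Divergence = sum of outgoing flows = (-5) + (-8) + (-2) + (-10) = -25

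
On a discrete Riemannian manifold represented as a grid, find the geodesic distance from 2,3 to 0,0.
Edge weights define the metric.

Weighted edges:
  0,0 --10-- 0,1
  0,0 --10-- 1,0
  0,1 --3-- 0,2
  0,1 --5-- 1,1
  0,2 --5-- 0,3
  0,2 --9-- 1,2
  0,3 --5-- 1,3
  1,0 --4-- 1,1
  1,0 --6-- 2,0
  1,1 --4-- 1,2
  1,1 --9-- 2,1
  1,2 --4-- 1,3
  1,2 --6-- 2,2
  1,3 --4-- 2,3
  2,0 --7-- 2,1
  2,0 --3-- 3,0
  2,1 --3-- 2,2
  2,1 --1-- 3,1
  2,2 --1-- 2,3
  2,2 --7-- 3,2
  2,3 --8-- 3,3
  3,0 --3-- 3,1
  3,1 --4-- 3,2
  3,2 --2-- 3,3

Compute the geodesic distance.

Shortest path: 2,3 → 2,2 → 1,2 → 1,1 → 1,0 → 0,0, total weight = 25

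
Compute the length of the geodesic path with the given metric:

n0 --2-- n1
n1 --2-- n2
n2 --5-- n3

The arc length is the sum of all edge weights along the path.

Arc length = 2 + 2 + 5 = 9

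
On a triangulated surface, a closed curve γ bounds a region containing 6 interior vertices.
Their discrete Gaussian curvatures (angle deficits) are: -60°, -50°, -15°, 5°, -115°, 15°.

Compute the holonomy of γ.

Holonomy = total enclosed curvature = (-60°) + (-50°) + (-15°) + 5° + (-115°) + 15° = -220°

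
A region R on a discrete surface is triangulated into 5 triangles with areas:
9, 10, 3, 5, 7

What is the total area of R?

9 + 10 + 3 + 5 + 7 = 34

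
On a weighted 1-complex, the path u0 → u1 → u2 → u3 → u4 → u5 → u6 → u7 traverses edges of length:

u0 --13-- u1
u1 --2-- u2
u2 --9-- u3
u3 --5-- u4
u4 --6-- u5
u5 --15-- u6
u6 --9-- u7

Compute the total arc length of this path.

Arc length = 13 + 2 + 9 + 5 + 6 + 15 + 9 = 59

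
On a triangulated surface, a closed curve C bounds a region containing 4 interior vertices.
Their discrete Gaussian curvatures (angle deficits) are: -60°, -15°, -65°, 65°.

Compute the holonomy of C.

Holonomy = total enclosed curvature = (-60°) + (-15°) + (-65°) + 65° = -75°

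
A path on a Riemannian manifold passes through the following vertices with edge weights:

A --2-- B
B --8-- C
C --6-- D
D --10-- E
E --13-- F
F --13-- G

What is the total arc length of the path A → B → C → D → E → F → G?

Arc length = 2 + 8 + 6 + 10 + 13 + 13 = 52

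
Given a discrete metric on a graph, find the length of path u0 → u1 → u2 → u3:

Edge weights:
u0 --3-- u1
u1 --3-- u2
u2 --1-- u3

Arc length = 3 + 3 + 1 = 7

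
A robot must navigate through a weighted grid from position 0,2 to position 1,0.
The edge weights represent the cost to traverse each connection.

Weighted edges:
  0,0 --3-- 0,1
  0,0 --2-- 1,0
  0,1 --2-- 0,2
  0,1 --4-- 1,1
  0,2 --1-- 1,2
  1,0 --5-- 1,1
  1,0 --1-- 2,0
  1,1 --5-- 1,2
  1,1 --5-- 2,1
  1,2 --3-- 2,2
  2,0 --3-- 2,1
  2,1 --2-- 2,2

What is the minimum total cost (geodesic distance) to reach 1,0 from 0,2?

Shortest path: 0,2 → 0,1 → 0,0 → 1,0, total weight = 7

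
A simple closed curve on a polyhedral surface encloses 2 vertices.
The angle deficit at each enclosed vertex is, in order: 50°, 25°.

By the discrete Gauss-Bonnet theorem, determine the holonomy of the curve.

Holonomy = total enclosed curvature = 50° + 25° = 75°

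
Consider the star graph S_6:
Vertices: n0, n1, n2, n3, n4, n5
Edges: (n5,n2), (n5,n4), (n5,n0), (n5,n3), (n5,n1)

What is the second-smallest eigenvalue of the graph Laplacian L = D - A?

The star S_6 is the complete bipartite graph K_{1,5} (one hub of degree 5, 5 leaves of degree 1). The Laplacian spectrum of K_{p,q} is 0, p (multiplicity q−1), q (multiplicity p−1), p+q. With p = 1, q = 5: 0 once, 1 with multiplicity 4, and 6 once. (Check: trace L = sum of degrees = 10 = 4·1 + 6.)
Laplacian eigenvalues: [0.0, 1.0, 1.0, 1.0, 1.0, 6.0]. Algebraic connectivity (smallest non-zero eigenvalue) = 1.0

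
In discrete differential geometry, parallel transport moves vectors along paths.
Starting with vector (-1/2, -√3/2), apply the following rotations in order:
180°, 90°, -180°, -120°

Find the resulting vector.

Total rotation: 180° + 90° + (-180°) + (-120°) = -30°. Final vector: (-0.8660, -0.5000)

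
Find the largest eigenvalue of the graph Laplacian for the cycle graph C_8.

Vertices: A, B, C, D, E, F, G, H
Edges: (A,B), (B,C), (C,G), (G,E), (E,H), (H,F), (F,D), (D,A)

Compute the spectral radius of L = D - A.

The cycle graph C_n has Laplacian eigenvalues λ_k = 2 − 2cos(2πk/n), k = 0, 1, …, n−1. Here n = 8:
k=0: 2 − 2cos(0) = 0.0; k=1: 2 − 2cos(π/4) = 0.5858; k=2: 2 − 2cos(π/2) = 2.0; k=3: 2 − 2cos(3π/4) = 3.4142; k=4: 2 − 2cos(π) = 4.0; k=5: 2 − 2cos(5π/4) = 3.4142; k=6: 2 − 2cos(3π/2) = 2.0; k=7: 2 − 2cos(7π/4) = 0.5858.
Laplacian eigenvalues: [0.0, 0.5858, 0.5858, 2.0, 2.0, 3.4142, 3.4142, 4.0]. Largest eigenvalue (spectral radius) = 4.0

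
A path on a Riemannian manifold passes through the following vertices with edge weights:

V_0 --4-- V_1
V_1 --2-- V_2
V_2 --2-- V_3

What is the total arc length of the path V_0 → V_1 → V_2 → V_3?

Arc length = 4 + 2 + 2 = 8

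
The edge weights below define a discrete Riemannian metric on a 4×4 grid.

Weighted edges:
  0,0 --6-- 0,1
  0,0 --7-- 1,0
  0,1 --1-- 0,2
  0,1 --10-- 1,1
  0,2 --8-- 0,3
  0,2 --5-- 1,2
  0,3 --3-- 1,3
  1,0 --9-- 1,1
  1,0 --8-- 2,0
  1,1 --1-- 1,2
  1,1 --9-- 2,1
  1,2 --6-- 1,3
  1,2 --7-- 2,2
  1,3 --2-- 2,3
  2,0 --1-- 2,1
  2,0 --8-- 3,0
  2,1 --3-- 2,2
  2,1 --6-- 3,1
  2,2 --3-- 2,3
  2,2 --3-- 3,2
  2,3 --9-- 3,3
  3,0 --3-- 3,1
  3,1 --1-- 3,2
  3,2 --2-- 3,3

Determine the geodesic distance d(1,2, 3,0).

Shortest path: 1,2 → 2,2 → 3,2 → 3,1 → 3,0, total weight = 14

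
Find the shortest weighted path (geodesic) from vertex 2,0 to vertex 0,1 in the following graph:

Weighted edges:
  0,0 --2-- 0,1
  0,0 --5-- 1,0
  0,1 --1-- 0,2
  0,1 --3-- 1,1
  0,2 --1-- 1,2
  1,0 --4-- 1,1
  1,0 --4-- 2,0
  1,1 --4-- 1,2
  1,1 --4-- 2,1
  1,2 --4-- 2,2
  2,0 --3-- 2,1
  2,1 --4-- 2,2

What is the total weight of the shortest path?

Shortest path: 2,0 → 2,1 → 1,1 → 0,1, total weight = 10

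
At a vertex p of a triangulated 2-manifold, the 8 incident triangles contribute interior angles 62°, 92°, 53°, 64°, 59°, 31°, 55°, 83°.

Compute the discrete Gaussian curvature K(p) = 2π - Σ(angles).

Sum of angles = 499°. K = 360° - 499° = -139° = -139π/180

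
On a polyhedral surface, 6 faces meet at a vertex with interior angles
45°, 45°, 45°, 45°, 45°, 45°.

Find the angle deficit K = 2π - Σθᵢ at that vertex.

Sum of angles = 270°. K = 360° - 270° = 90°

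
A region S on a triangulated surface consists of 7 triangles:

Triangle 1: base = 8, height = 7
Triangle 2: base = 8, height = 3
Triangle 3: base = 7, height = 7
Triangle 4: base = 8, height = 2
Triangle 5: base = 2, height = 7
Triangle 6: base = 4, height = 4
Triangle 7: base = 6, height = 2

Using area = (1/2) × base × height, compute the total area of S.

(1/2)×8×7 + (1/2)×8×3 + (1/2)×7×7 + (1/2)×8×2 + (1/2)×2×7 + (1/2)×4×4 + (1/2)×6×2 = 93.5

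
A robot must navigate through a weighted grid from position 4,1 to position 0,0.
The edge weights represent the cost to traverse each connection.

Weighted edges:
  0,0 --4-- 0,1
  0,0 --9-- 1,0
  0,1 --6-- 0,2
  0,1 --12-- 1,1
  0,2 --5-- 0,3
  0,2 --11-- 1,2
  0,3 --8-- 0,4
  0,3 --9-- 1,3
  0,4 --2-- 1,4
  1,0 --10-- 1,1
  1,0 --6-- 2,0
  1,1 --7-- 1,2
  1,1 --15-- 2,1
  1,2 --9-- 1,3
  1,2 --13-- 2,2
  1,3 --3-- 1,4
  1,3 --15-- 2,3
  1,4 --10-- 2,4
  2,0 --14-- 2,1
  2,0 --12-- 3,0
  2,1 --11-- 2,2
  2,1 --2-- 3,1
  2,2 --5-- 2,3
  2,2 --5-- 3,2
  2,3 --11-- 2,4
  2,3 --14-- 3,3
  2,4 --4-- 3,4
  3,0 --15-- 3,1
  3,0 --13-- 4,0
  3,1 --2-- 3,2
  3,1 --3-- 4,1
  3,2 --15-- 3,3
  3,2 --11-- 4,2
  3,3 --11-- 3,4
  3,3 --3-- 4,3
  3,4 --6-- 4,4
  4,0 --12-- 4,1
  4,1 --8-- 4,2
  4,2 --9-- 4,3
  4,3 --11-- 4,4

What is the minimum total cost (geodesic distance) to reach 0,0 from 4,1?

Shortest path: 4,1 → 3,1 → 2,1 → 2,0 → 1,0 → 0,0, total weight = 34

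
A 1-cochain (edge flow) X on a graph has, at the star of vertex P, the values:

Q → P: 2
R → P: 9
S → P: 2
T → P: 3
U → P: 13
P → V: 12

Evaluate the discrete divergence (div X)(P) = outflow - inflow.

Divergence = sum of outgoing flows = (-2) + (-9) + (-2) + (-3) + (-13) + 12 = -17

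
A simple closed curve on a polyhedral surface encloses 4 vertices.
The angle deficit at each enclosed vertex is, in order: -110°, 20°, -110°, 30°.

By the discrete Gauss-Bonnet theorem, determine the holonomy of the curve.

Holonomy = total enclosed curvature = (-110°) + 20° + (-110°) + 30° = -170°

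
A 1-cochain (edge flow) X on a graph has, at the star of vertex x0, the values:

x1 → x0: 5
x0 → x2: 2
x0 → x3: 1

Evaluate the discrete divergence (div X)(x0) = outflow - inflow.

Divergence = sum of outgoing flows = (-5) + 2 + 1 = -2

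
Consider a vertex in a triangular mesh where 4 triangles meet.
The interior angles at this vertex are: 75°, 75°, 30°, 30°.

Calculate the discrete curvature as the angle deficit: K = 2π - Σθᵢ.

Sum of angles = 210°. K = 360° - 210° = 150° = 5π/6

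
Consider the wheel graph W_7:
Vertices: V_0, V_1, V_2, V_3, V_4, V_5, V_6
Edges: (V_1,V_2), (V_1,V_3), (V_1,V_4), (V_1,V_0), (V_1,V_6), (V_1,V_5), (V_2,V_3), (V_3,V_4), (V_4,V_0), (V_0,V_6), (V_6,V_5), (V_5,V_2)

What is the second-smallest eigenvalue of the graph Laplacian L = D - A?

The wheel W_7 is the join K_1 ∨ C_6 (a hub joined to every vertex of a cycle of length 6). For a join G ∨ H (G on p vertices, H on q vertices) the Laplacian spectrum is 0, p+q, the eigenvalues of L(G) other than one 0 each shifted by +q, and the eigenvalues of L(H) other than one 0 each shifted by +p. With G = K_1 (p = 1, nothing left after dropping its 0) and H = C_6 (q = 6, eigenvalues 2 − 2cos(2πk/6), k = 0, …, 5; drop k = 0), the spectrum of W_7 is 0, 7, and 1 + (2 − 2cos(2πk/6)) = 3 − 2cos(2πk/6) for k = 1, …, 5:
k=1: 3 − 2cos(π/3) = 2.0; k=2: 3 − 2cos(2π/3) = 4.0; k=3: 3 − 2cos(π) = 5.0; k=4: 3 − 2cos(4π/3) = 4.0; k=5: 3 − 2cos(5π/3) = 2.0.
Laplacian eigenvalues: [0.0, 2.0, 2.0, 4.0, 4.0, 5.0, 7.0]. Algebraic connectivity (smallest non-zero eigenvalue) = 2.0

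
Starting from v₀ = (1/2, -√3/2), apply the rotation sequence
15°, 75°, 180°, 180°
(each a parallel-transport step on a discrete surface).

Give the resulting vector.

Total rotation: 15° + 75° + 180° + 180° = 450° ≡ 90° (mod 360°). Final vector: (0.8660, 0.5000)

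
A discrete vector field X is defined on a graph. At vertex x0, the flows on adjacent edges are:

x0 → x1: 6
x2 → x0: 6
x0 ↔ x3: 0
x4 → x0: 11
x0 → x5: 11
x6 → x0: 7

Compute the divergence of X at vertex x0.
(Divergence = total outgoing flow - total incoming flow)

Divergence = sum of outgoing flows = 6 + (-6) + 0 + (-11) + 11 + (-7) = -7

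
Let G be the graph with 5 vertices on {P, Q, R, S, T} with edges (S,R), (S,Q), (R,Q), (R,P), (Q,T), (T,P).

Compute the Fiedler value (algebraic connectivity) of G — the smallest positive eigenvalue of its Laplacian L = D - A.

Degrees: deg(P) = 2, deg(Q) = 3, deg(R) = 3, deg(S) = 2, deg(T) = 2.
L = D − A with rows/columns ordered (P, Q, R, S, T):
  [ 2,  0, -1,  0, -1]
  [ 0,  3, -1, -1, -1]
  [-1, -1,  3, -1,  0]
  [ 0, -1, -1,  2,  0]
  [-1, -1,  0,  0,  2]
Characteristic polynomial: det(λI − L) = λ(λ² − 5λ + 5)(λ² − 7λ + 11).
Roots: λ = 0; (λ² − 5λ + 5) = 0 ⇒ λ = (5 ± √5)/2 ≈ 1.382, 3.618; (λ² − 7λ + 11) = 0 ⇒ λ = (7 ± √5)/2 ≈ 2.382, 4.618.
(Check: the roots sum (with multiplicity) to 12, matching trace L = Σdeg = 2·6 = 12.)
Laplacian eigenvalues: [0.0, 1.382, 2.382, 3.618, 4.618]. Algebraic connectivity (smallest non-zero eigenvalue) = 1.382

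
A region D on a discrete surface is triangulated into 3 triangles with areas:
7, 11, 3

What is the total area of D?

7 + 11 + 3 = 21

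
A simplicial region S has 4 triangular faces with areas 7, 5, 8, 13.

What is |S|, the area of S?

7 + 5 + 8 + 13 = 33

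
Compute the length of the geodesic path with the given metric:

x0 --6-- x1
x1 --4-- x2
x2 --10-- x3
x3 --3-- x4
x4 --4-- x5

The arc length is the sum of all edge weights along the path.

Arc length = 6 + 4 + 10 + 3 + 4 = 27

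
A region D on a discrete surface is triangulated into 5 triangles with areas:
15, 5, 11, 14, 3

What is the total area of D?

15 + 5 + 11 + 14 + 3 = 48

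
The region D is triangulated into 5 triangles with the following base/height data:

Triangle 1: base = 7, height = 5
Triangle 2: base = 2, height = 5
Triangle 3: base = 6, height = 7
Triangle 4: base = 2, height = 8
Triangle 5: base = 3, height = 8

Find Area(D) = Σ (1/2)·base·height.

(1/2)×7×5 + (1/2)×2×5 + (1/2)×6×7 + (1/2)×2×8 + (1/2)×3×8 = 63.5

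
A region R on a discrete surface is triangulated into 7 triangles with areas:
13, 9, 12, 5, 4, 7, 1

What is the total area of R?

13 + 9 + 12 + 5 + 4 + 7 + 1 = 51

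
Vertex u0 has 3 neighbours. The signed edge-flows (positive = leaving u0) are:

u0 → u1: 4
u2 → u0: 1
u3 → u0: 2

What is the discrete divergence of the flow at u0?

Divergence = sum of outgoing flows = 4 + (-1) + (-2) = 1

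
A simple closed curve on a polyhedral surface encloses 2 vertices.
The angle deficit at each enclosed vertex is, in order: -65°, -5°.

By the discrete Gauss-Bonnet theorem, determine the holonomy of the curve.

Holonomy = total enclosed curvature = (-65°) + (-5°) = -70°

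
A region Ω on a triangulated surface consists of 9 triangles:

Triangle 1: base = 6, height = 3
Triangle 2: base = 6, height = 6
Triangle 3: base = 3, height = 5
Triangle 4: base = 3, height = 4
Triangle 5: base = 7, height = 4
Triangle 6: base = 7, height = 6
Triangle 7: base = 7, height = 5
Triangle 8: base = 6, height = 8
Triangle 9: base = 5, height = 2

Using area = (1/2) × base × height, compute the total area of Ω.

(1/2)×6×3 + (1/2)×6×6 + (1/2)×3×5 + (1/2)×3×4 + (1/2)×7×4 + (1/2)×7×6 + (1/2)×7×5 + (1/2)×6×8 + (1/2)×5×2 = 122.0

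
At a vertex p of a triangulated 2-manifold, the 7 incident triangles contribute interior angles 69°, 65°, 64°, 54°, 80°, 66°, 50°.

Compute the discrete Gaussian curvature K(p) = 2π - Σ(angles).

Sum of angles = 448°. K = 360° - 448° = -88° = -22π/45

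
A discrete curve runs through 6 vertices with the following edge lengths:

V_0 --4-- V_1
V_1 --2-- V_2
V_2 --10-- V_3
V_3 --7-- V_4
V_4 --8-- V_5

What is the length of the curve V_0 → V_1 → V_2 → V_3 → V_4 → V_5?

Arc length = 4 + 2 + 10 + 7 + 8 = 31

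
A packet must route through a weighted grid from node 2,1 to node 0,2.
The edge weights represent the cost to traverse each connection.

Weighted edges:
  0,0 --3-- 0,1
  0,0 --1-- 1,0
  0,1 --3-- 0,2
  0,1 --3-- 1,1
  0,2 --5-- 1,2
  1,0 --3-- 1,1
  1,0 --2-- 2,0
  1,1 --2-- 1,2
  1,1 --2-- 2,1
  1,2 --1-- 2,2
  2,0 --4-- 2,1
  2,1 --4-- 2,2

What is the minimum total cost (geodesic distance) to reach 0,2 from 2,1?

Shortest path: 2,1 → 1,1 → 0,1 → 0,2, total weight = 8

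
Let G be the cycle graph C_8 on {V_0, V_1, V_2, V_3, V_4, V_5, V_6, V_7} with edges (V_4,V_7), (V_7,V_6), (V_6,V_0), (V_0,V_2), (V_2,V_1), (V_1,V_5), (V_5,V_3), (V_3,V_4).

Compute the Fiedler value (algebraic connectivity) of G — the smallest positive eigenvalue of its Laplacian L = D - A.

The cycle graph C_n has Laplacian eigenvalues λ_k = 2 − 2cos(2πk/n), k = 0, 1, …, n−1. Here n = 8:
k=0: 2 − 2cos(0) = 0.0; k=1: 2 − 2cos(π/4) = 0.5858; k=2: 2 − 2cos(π/2) = 2.0; k=3: 2 − 2cos(3π/4) = 3.4142; k=4: 2 − 2cos(π) = 4.0; k=5: 2 − 2cos(5π/4) = 3.4142; k=6: 2 − 2cos(3π/2) = 2.0; k=7: 2 − 2cos(7π/4) = 0.5858.
Laplacian eigenvalues: [0.0, 0.5858, 0.5858, 2.0, 2.0, 3.4142, 3.4142, 4.0]. Algebraic connectivity (smallest non-zero eigenvalue) = 0.5858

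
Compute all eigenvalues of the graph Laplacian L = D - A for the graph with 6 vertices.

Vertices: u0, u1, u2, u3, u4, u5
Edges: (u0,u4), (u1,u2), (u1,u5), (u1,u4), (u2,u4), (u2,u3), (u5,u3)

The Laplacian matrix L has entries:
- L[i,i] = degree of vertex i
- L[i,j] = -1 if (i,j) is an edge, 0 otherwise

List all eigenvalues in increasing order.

Degrees: deg(u0) = 1, deg(u1) = 3, deg(u2) = 3, deg(u3) = 2, deg(u4) = 3, deg(u5) = 2.
L = D − A with rows/columns ordered (u0, u1, u2, u3, u4, u5):
  [ 1,  0,  0,  0, -1,  0]
  [ 0,  3, -1,  0, -1, -1]
  [ 0, -1,  3, -1, -1,  0]
  [ 0,  0, -1,  2,  0, -1]
  [-1, -1, -1,  0,  3,  0]
  [ 0, -1,  0, -1,  0,  2]
Characteristic polynomial: det(λI − L) = λ(λ² − 5λ + 3)(λ − 2)(λ² − 7λ + 11).
Roots: λ = 0; (λ² − 5λ + 3) = 0 ⇒ λ = (5 ± √13)/2 ≈ 0.6972, 4.3028; (λ − 2) = 0 ⇒ λ = 2; (λ² − 7λ + 11) = 0 ⇒ λ = (7 ± √5)/2 ≈ 2.382, 4.618.
(Check: the roots sum (with multiplicity) to 14, matching trace L = Σdeg = 2·7 = 14.)
Laplacian eigenvalues (increasing order): [0.0, 0.6972, 2.0, 2.382, 4.3028, 4.618]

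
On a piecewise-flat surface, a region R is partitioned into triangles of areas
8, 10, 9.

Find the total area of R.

8 + 10 + 9 = 27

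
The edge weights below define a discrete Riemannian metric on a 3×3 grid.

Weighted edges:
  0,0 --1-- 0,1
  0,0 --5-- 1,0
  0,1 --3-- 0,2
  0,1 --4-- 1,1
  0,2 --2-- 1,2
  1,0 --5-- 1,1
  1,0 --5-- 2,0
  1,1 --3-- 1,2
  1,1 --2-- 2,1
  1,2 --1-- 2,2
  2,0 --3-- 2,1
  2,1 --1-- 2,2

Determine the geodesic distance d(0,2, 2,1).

Shortest path: 0,2 → 1,2 → 2,2 → 2,1, total weight = 4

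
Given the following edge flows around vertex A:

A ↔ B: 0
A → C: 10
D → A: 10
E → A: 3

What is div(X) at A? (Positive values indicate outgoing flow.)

Divergence = sum of outgoing flows = 0 + 10 + (-10) + (-3) = -3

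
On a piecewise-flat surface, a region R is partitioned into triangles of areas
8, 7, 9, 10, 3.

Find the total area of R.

8 + 7 + 9 + 10 + 3 = 37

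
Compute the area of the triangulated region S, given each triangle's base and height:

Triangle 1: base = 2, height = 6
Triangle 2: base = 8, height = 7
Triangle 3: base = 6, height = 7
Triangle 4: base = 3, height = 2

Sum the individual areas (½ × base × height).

(1/2)×2×6 + (1/2)×8×7 + (1/2)×6×7 + (1/2)×3×2 = 58.0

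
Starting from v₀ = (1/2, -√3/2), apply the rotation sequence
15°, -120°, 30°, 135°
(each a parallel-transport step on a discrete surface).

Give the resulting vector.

Total rotation: 15° + (-120°) + 30° + 135° = 60°. Final vector: (1, 0)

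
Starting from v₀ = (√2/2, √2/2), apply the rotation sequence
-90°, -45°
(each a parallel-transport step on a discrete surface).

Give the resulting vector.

Total rotation: (-90°) + (-45°) = -135°. Final vector: (0, -1)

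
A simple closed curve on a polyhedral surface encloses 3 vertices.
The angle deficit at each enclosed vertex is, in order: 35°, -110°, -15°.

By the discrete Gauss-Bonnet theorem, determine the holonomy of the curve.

Holonomy = total enclosed curvature = 35° + (-110°) + (-15°) = -90°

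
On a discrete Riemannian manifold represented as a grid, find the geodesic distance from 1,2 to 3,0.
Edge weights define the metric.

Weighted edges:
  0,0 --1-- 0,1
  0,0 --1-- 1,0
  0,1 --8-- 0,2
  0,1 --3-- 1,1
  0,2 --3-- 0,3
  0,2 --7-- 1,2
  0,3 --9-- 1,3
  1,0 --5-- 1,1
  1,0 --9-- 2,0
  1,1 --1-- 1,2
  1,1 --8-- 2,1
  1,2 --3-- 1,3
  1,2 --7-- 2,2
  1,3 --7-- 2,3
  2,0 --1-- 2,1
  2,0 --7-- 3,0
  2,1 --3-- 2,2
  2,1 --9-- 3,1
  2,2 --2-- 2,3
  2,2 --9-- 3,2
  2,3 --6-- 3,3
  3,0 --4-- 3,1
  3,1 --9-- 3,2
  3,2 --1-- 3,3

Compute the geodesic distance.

Shortest path: 1,2 → 1,1 → 2,1 → 2,0 → 3,0, total weight = 17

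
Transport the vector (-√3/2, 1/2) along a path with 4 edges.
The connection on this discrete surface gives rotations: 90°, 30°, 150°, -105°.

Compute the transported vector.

Total rotation: 90° + 30° + 150° + (-105°) = 165°. Final vector: (0.7071, -0.7071)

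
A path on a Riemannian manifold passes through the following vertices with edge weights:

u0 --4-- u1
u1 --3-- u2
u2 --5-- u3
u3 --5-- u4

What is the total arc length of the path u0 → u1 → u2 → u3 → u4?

Arc length = 4 + 3 + 5 + 5 = 17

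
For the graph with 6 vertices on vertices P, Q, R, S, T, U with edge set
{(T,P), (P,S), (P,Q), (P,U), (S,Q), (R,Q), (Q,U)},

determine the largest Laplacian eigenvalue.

Degrees: deg(P) = 4, deg(Q) = 4, deg(R) = 1, deg(S) = 2, deg(T) = 1, deg(U) = 2.
L = D − A with rows/columns ordered (P, Q, R, S, T, U):
  [ 4, -1,  0, -1, -1, -1]
  [-1,  4, -1, -1,  0, -1]
  [ 0, -1,  1,  0,  0,  0]
  [-1, -1,  0,  2,  0,  0]
  [-1,  0,  0,  0,  1,  0]
  [-1, -1,  0,  0,  0,  2]
Characteristic polynomial: det(λI − L) = λ(λ² − 6λ + 4)(λ² − 6λ + 6)(λ − 2).
Roots: λ = 0; (λ² − 6λ + 4) = 0 ⇒ λ = 3 ± √5 ≈ 0.7639, 5.2361; (λ² − 6λ + 6) = 0 ⇒ λ = 3 ± √3 ≈ 1.2679, 4.7321; (λ − 2) = 0 ⇒ λ = 2.
(Check: the roots sum (with multiplicity) to 14, matching trace L = Σdeg = 2·7 = 14.)
Laplacian eigenvalues: [0.0, 0.7639, 1.2679, 2.0, 4.7321, 5.2361]. Largest eigenvalue (spectral radius) = 5.2361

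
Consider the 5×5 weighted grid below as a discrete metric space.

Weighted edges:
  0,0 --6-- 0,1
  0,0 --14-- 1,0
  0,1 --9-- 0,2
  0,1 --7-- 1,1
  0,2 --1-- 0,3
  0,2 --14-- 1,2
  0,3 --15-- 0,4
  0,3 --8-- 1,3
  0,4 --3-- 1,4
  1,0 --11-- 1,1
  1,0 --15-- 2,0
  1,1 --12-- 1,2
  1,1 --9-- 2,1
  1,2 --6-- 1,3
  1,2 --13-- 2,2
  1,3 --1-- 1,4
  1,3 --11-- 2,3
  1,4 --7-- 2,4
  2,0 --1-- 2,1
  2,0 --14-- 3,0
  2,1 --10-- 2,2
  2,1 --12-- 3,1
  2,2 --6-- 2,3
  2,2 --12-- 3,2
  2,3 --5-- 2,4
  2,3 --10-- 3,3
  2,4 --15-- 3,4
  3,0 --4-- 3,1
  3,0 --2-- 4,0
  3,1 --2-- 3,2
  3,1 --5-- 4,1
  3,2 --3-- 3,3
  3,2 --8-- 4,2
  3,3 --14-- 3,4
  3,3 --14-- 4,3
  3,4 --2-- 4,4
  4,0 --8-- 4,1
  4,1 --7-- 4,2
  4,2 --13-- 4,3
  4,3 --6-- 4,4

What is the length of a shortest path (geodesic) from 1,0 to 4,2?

Shortest path: 1,0 → 2,0 → 2,1 → 3,1 → 3,2 → 4,2, total weight = 38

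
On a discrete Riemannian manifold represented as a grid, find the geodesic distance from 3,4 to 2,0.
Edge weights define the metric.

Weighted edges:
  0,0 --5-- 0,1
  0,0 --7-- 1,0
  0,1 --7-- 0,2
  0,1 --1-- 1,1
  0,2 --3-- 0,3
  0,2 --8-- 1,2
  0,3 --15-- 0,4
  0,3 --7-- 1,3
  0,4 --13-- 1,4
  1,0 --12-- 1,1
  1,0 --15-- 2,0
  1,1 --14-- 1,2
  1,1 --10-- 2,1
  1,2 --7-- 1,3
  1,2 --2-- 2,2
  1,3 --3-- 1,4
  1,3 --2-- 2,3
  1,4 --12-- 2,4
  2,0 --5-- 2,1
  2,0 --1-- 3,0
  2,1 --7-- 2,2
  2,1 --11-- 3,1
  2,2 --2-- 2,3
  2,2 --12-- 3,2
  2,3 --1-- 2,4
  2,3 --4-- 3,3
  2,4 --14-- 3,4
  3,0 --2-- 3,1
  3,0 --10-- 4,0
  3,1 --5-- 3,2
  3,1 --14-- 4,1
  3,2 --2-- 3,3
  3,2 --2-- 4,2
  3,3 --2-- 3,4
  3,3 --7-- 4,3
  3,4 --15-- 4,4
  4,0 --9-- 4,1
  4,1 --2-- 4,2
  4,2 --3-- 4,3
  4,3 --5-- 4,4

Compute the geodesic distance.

Shortest path: 3,4 → 3,3 → 3,2 → 3,1 → 3,0 → 2,0, total weight = 12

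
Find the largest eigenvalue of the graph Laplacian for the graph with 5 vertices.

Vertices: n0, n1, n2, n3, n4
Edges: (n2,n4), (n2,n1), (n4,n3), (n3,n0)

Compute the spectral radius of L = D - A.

Degrees: deg(n0) = 1, deg(n1) = 1, deg(n2) = 2, deg(n3) = 2, deg(n4) = 2.
L = D − A with rows/columns ordered (n0, n1, n2, n3, n4):
  [ 1,  0,  0, -1,  0]
  [ 0,  1, -1,  0,  0]
  [ 0, -1,  2,  0, -1]
  [-1,  0,  0,  2, -1]
  [ 0,  0, -1, -1,  2]
Characteristic polynomial: det(λI − L) = λ(λ² − 3λ + 1)(λ² − 5λ + 5).
Roots: λ = 0; (λ² − 3λ + 1) = 0 ⇒ λ = (3 ± √5)/2 ≈ 0.382, 2.618; (λ² − 5λ + 5) = 0 ⇒ λ = (5 ± √5)/2 ≈ 1.382, 3.618.
(Check: the roots sum (with multiplicity) to 8, matching trace L = Σdeg = 2·4 = 8.)
Laplacian eigenvalues: [0.0, 0.382, 1.382, 2.618, 3.618]. Largest eigenvalue (spectral radius) = 3.618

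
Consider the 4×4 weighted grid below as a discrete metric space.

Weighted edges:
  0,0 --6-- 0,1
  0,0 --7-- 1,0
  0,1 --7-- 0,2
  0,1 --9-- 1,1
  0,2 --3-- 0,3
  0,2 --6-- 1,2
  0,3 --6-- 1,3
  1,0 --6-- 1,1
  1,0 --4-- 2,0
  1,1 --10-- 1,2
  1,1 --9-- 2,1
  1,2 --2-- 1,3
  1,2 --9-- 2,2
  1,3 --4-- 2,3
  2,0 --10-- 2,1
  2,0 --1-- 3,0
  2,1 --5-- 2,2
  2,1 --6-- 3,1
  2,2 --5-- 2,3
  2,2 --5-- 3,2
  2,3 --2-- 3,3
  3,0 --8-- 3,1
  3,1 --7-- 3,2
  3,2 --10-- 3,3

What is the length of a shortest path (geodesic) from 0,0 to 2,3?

Shortest path: 0,0 → 0,1 → 0,2 → 1,2 → 1,3 → 2,3, total weight = 25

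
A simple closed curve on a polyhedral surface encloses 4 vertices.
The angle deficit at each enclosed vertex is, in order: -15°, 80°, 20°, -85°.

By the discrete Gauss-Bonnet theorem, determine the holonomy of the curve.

Holonomy = total enclosed curvature = (-15°) + 80° + 20° + (-85°) = 0°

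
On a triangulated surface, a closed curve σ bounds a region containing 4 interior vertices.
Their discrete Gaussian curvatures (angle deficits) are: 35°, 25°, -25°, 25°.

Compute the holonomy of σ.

Holonomy = total enclosed curvature = 35° + 25° + (-25°) + 25° = 60°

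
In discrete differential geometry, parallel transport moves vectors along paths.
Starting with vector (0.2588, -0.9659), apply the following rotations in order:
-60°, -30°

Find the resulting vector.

Total rotation: (-60°) + (-30°) = -90°. Final vector: (-0.9659, -0.2588)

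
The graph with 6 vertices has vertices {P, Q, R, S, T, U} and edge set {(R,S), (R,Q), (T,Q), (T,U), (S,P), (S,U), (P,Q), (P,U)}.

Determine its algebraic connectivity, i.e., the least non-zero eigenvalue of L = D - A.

Degrees: deg(P) = 3, deg(Q) = 3, deg(R) = 2, deg(S) = 3, deg(T) = 2, deg(U) = 3.
L = D − A with rows/columns ordered (P, Q, R, S, T, U):
  [ 3, -1,  0, -1,  0, -1]
  [-1,  3, -1,  0, -1,  0]
  [ 0, -1,  2, -1,  0,  0]
  [-1,  0, -1,  3,  0, -1]
  [ 0, -1,  0,  0,  2, -1]
  [-1,  0,  0, -1, -1,  3]
Characteristic polynomial: det(λI − L) = λ(λ² − 6λ + 7)(λ − 2)(λ − 3)(λ − 5).
Roots: λ = 0; (λ² − 6λ + 7) = 0 ⇒ λ = 3 ± √2 ≈ 1.5858, 4.4142; (λ − 2) = 0 ⇒ λ = 2; (λ − 3) = 0 ⇒ λ = 3; (λ − 5) = 0 ⇒ λ = 5.
(Check: the roots sum (with multiplicity) to 16, matching trace L = Σdeg = 2·8 = 16.)
Laplacian eigenvalues: [0.0, 1.5858, 2.0, 3.0, 4.4142, 5.0]. Algebraic connectivity (smallest non-zero eigenvalue) = 1.5858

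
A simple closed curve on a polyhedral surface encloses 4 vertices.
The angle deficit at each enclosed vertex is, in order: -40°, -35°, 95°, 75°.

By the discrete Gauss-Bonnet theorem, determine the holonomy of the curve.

Holonomy = total enclosed curvature = (-40°) + (-35°) + 95° + 75° = 95°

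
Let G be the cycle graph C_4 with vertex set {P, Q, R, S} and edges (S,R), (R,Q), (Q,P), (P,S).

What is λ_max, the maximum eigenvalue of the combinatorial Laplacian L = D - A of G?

The cycle graph C_n has Laplacian eigenvalues λ_k = 2 − 2cos(2πk/n), k = 0, 1, …, n−1. Here n = 4:
k=0: 2 − 2cos(0) = 0.0; k=1: 2 − 2cos(π/2) = 2.0; k=2: 2 − 2cos(π) = 4.0; k=3: 2 − 2cos(3π/2) = 2.0.
Laplacian eigenvalues: [0.0, 2.0, 2.0, 4.0]. Largest eigenvalue (spectral radius) = 4.0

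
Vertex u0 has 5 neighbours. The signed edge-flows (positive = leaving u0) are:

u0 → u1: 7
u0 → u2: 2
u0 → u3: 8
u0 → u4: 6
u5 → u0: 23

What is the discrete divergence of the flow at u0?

Divergence = sum of outgoing flows = 7 + 2 + 8 + 6 + (-23) = 0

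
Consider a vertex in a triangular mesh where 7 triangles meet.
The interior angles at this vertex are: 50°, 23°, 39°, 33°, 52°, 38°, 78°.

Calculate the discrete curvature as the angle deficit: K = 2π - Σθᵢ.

Sum of angles = 313°. K = 360° - 313° = 47° = 47π/180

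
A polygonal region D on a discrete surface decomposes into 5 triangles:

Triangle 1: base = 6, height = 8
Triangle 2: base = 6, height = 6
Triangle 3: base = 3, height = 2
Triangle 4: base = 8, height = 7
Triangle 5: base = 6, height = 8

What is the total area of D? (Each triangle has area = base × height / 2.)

(1/2)×6×8 + (1/2)×6×6 + (1/2)×3×2 + (1/2)×8×7 + (1/2)×6×8 = 97.0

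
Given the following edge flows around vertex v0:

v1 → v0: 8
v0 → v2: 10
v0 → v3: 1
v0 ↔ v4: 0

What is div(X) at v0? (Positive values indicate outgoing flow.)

Divergence = sum of outgoing flows = (-8) + 10 + 1 + 0 = 3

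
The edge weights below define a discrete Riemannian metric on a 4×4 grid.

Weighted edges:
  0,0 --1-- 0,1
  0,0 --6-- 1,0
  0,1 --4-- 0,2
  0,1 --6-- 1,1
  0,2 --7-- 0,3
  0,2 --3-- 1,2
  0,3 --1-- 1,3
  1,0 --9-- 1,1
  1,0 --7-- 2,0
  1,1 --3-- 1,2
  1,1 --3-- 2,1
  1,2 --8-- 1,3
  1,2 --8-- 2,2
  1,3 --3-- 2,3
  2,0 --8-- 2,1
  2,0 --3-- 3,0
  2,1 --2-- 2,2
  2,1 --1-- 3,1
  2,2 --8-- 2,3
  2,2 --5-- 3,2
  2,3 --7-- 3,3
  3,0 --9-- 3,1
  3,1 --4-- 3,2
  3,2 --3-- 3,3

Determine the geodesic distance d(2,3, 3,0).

Shortest path: 2,3 → 2,2 → 2,1 → 3,1 → 3,0, total weight = 20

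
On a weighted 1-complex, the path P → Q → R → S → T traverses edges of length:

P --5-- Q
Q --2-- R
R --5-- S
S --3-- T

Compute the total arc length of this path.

Arc length = 5 + 2 + 5 + 3 = 15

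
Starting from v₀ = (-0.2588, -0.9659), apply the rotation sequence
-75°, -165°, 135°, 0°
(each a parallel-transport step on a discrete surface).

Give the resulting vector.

Total rotation: (-75°) + (-165°) + 135° + 0° = -105°. Final vector: (-0.8660, 0.5000)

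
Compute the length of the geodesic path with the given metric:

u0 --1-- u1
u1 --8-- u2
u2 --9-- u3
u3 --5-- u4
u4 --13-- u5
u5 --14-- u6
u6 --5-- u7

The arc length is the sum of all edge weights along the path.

Arc length = 1 + 8 + 9 + 5 + 13 + 14 + 5 = 55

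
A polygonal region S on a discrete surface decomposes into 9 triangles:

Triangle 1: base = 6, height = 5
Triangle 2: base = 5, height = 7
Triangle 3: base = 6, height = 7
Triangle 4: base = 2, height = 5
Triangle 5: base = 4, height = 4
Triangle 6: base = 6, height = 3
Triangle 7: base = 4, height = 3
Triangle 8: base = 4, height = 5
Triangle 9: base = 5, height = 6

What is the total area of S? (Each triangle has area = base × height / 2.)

(1/2)×6×5 + (1/2)×5×7 + (1/2)×6×7 + (1/2)×2×5 + (1/2)×4×4 + (1/2)×6×3 + (1/2)×4×3 + (1/2)×4×5 + (1/2)×5×6 = 106.5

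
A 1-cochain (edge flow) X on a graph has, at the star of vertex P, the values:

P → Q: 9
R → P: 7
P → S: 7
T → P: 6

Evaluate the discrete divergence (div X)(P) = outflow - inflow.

Divergence = sum of outgoing flows = 9 + (-7) + 7 + (-6) = 3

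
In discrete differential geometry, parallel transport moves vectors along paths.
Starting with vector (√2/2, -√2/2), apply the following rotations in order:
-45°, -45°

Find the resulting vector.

Total rotation: (-45°) + (-45°) = -90°. Final vector: (-0.7071, -0.7071)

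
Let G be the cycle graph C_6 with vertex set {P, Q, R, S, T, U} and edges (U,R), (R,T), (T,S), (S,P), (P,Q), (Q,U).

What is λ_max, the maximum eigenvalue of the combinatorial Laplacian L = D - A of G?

The cycle graph C_n has Laplacian eigenvalues λ_k = 2 − 2cos(2πk/n), k = 0, 1, …, n−1. Here n = 6:
k=0: 2 − 2cos(0) = 0.0; k=1: 2 − 2cos(π/3) = 1.0; k=2: 2 − 2cos(2π/3) = 3.0; k=3: 2 − 2cos(π) = 4.0; k=4: 2 − 2cos(4π/3) = 3.0; k=5: 2 − 2cos(5π/3) = 1.0.
Laplacian eigenvalues: [0.0, 1.0, 1.0, 3.0, 3.0, 4.0]. Largest eigenvalue (spectral radius) = 4.0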